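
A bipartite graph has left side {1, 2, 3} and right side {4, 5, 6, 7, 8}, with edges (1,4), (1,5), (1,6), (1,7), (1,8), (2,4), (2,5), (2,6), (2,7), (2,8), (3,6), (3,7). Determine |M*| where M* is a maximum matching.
3 (matching: (1,8), (2,7), (3,6); upper bound min(|L|,|R|) = min(3,5) = 3)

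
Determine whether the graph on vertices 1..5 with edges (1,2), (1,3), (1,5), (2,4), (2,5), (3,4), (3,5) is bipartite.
No (odd cycle of length 3: 2 -> 1 -> 5 -> 2)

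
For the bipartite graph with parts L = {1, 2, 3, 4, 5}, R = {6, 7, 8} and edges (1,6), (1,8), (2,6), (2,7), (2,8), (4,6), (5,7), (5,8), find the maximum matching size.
3 (matching: (1,8), (2,7), (4,6); upper bound min(|L|,|R|) = min(5,3) = 3)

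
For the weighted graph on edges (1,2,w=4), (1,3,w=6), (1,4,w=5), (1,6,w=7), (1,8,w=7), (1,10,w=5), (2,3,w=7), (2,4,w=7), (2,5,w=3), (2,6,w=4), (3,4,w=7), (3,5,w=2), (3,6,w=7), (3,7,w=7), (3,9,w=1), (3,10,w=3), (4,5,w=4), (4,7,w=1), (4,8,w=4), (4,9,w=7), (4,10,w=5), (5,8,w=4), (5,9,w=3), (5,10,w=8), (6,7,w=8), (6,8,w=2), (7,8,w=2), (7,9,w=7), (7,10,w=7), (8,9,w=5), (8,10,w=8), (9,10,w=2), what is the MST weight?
21 (MST edges: (1,2,w=4), (2,5,w=3), (2,6,w=4), (3,5,w=2), (3,9,w=1), (4,7,w=1), (6,8,w=2), (7,8,w=2), (9,10,w=2); sum of weights 4 + 3 + 4 + 2 + 1 + 1 + 2 + 2 + 2 = 21)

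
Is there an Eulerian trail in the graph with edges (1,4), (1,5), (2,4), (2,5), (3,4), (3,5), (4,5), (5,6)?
Yes (the graph is connected and exactly 2 vertices have odd degree: {5, 6}; any Eulerian path must start and end at those)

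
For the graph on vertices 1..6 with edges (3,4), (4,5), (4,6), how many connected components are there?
3 (components: {1}, {2}, {3, 4, 5, 6})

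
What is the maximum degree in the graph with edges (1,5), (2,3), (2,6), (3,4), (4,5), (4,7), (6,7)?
3 (attained at vertex 4)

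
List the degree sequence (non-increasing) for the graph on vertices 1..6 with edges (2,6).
[1, 1, 0, 0, 0, 0] (degrees: deg(1)=0, deg(2)=1, deg(3)=0, deg(4)=0, deg(5)=0, deg(6)=1)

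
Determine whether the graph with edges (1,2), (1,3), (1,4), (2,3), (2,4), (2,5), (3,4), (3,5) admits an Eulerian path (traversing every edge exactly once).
Yes (the graph is connected and exactly 2 vertices have odd degree: {1, 4}; any Eulerian path must start and end at those)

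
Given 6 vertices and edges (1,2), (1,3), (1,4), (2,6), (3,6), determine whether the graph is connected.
No, it has 2 components: {1, 2, 3, 4, 6}, {5}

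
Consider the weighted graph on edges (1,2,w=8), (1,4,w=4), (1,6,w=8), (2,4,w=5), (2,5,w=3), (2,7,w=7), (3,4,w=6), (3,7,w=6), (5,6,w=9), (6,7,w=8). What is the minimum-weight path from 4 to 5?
8 (path: 4 -> 2 -> 5; weights 5 + 3 = 8)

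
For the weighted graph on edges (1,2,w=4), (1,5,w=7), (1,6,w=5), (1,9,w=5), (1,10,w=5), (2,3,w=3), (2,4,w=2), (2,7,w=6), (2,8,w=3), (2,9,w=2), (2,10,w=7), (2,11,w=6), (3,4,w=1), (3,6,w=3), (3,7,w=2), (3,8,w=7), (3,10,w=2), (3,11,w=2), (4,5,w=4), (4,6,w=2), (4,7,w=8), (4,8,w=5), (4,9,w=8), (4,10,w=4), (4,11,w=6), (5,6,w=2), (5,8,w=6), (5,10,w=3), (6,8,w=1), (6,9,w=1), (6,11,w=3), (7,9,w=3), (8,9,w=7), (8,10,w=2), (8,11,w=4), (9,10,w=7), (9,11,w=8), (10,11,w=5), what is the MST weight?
19 (MST edges: (1,2,w=4), (2,4,w=2), (2,9,w=2), (3,4,w=1), (3,7,w=2), (3,10,w=2), (3,11,w=2), (5,6,w=2), (6,8,w=1), (6,9,w=1); sum of weights 4 + 2 + 2 + 1 + 2 + 2 + 2 + 2 + 1 + 1 = 19)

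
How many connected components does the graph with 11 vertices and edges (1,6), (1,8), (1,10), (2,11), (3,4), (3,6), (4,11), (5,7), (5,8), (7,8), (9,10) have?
1 (components: {1, 2, 3, 4, 5, 6, 7, 8, 9, 10, 11})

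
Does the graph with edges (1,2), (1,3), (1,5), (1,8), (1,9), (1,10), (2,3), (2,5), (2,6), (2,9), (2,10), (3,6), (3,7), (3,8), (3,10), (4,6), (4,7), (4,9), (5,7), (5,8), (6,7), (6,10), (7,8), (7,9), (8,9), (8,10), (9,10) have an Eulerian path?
Yes (the graph is connected and exactly 2 vertices have odd degree: {4, 6}; any Eulerian path must start and end at those)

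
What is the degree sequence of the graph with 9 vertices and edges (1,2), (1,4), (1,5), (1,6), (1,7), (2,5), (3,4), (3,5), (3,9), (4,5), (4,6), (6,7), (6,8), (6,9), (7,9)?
[5, 5, 4, 4, 3, 3, 3, 2, 1] (degrees: deg(1)=5, deg(2)=2, deg(3)=3, deg(4)=4, deg(5)=4, deg(6)=5, deg(7)=3, deg(8)=1, deg(9)=3)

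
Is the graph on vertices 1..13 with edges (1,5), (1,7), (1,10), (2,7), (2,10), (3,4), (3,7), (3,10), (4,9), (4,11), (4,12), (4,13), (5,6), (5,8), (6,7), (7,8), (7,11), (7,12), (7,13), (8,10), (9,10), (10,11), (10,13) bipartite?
Yes. Partition: {1, 2, 3, 6, 8, 9, 11, 12, 13}, {4, 5, 7, 10}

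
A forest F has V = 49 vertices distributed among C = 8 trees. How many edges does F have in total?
41 (Each of the 8 component trees on V_i vertices has V_i - 1 edges; summing gives V - C = 49 - 8 = 41)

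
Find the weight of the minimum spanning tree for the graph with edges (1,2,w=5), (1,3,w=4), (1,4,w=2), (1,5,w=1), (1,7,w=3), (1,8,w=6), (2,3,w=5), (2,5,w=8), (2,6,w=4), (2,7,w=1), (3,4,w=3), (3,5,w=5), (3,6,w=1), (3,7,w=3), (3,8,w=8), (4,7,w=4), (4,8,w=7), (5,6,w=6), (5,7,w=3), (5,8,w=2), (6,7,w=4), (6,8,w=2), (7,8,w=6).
12 (MST edges: (1,4,w=2), (1,5,w=1), (1,7,w=3), (2,7,w=1), (3,6,w=1), (5,8,w=2), (6,8,w=2); sum of weights 2 + 1 + 3 + 1 + 1 + 2 + 2 = 12)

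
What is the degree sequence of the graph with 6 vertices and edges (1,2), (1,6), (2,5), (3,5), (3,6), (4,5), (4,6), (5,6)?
[4, 4, 2, 2, 2, 2] (degrees: deg(1)=2, deg(2)=2, deg(3)=2, deg(4)=2, deg(5)=4, deg(6)=4)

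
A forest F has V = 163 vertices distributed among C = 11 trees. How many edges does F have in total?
152 (Each of the 11 component trees on V_i vertices has V_i - 1 edges; summing gives V - C = 163 - 11 = 152)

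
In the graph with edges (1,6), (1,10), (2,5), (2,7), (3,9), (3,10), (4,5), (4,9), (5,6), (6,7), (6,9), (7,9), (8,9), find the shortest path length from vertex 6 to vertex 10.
2 (path: 6 -> 1 -> 10, 2 edges)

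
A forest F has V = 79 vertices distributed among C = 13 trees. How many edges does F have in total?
66 (Each of the 13 component trees on V_i vertices has V_i - 1 edges; summing gives V - C = 79 - 13 = 66)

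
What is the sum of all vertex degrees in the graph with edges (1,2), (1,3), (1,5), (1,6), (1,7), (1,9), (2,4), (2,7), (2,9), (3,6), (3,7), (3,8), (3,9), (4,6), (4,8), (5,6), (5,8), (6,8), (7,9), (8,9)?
40 (handshake: sum of degrees = 2|E| = 2 x 20 = 40)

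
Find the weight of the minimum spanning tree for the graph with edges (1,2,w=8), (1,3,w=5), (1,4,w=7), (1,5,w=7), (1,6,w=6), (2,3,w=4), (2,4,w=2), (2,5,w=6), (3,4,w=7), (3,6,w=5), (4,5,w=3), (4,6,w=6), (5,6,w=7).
19 (MST edges: (1,3,w=5), (2,3,w=4), (2,4,w=2), (3,6,w=5), (4,5,w=3); sum of weights 5 + 4 + 2 + 5 + 3 = 19)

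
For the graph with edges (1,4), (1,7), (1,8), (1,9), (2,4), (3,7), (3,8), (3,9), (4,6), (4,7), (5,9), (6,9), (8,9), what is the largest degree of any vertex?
5 (attained at vertex 9)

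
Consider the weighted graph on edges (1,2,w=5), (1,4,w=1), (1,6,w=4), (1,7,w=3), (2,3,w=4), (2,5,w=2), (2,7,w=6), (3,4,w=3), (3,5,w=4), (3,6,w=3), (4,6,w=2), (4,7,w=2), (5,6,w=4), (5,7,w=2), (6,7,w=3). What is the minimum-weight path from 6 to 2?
6 (path: 6 -> 5 -> 2; weights 4 + 2 = 6)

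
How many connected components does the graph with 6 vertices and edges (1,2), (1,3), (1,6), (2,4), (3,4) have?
2 (components: {1, 2, 3, 4, 6}, {5})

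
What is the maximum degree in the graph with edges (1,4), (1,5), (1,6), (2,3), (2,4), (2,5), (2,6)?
4 (attained at vertex 2)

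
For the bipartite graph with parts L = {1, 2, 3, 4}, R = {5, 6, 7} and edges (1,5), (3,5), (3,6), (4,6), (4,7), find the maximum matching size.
3 (matching: (1,5), (3,6), (4,7); upper bound min(|L|,|R|) = min(4,3) = 3)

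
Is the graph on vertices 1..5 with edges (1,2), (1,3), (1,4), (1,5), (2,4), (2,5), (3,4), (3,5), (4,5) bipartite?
No (odd cycle of length 3: 2 -> 1 -> 5 -> 2)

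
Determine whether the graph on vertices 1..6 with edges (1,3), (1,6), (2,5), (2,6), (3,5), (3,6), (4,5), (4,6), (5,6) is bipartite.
No (odd cycle of length 3: 6 -> 1 -> 3 -> 6)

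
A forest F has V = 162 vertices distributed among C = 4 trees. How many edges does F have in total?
158 (Each of the 4 component trees on V_i vertices has V_i - 1 edges; summing gives V - C = 162 - 4 = 158)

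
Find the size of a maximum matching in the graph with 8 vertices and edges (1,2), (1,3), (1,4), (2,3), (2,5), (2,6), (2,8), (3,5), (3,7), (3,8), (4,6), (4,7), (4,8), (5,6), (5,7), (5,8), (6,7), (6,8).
4 (matching: (1,3), (2,5), (4,7), (6,8); upper bound floor(n/2) = floor(8/2) = 4)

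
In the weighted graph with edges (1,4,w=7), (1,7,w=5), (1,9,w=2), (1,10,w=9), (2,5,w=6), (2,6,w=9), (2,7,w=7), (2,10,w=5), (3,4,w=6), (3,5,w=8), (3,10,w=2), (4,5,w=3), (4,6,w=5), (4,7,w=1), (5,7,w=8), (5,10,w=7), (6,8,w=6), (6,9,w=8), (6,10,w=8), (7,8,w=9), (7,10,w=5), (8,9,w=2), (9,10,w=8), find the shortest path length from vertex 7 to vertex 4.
1 (path: 7 -> 4; weights 1 = 1)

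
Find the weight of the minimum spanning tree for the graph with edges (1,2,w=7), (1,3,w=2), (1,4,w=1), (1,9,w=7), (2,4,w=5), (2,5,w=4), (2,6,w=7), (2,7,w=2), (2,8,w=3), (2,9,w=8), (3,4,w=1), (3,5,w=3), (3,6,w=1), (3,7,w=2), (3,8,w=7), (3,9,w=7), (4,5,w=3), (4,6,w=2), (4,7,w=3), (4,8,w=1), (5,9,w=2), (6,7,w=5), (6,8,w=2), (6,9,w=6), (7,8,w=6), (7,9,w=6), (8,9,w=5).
13 (MST edges: (1,4,w=1), (2,7,w=2), (3,4,w=1), (3,5,w=3), (3,6,w=1), (3,7,w=2), (4,8,w=1), (5,9,w=2); sum of weights 1 + 2 + 1 + 3 + 1 + 2 + 1 + 2 = 13)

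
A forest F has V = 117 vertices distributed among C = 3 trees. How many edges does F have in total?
114 (Each of the 3 component trees on V_i vertices has V_i - 1 edges; summing gives V - C = 117 - 3 = 114)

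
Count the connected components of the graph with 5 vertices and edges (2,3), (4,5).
3 (components: {1}, {2, 3}, {4, 5})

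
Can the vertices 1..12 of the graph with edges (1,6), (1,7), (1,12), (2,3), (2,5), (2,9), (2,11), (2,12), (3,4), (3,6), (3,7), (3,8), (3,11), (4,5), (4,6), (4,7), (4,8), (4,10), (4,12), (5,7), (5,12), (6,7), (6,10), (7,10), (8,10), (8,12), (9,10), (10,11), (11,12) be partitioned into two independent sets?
No (odd cycle of length 3: 6 -> 1 -> 7 -> 6)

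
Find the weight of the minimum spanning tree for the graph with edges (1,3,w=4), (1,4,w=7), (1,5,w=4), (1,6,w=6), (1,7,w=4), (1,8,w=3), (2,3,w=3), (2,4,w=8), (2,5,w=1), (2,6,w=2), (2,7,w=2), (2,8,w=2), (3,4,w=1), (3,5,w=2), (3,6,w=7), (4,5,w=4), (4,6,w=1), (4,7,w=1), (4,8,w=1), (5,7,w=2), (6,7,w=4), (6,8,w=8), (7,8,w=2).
10 (MST edges: (1,8,w=3), (2,5,w=1), (2,7,w=2), (3,4,w=1), (4,6,w=1), (4,7,w=1), (4,8,w=1); sum of weights 3 + 1 + 2 + 1 + 1 + 1 + 1 = 10)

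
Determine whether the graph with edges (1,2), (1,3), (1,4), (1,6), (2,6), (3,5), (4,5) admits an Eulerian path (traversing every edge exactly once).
Yes — and in fact it has an Eulerian circuit (the graph is connected and all 6 vertices have even degree)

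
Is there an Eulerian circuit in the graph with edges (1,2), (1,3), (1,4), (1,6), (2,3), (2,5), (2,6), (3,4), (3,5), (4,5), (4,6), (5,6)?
Yes (the graph is connected and all 6 vertices have even degree)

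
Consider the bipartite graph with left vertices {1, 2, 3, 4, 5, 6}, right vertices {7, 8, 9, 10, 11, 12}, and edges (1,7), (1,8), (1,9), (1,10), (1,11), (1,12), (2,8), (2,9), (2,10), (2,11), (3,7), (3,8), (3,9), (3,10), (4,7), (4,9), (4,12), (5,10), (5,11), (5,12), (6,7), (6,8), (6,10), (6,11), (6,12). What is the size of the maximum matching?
6 (matching: (1,12), (2,8), (3,10), (4,9), (5,11), (6,7); upper bound min(|L|,|R|) = min(6,6) = 6)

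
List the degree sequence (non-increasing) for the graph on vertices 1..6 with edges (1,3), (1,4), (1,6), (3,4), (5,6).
[3, 2, 2, 2, 1, 0] (degrees: deg(1)=3, deg(2)=0, deg(3)=2, deg(4)=2, deg(5)=1, deg(6)=2)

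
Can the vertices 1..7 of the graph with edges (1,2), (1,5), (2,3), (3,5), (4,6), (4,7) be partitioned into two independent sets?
Yes. Partition: {1, 3, 4}, {2, 5, 6, 7}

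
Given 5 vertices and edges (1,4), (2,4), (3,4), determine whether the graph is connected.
No, it has 2 components: {1, 2, 3, 4}, {5}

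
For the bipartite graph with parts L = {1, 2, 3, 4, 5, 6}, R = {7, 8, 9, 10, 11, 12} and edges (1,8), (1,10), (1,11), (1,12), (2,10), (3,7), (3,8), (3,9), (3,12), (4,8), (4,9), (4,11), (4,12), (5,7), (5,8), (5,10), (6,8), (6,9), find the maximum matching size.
6 (matching: (1,12), (2,10), (3,9), (4,11), (5,7), (6,8); upper bound min(|L|,|R|) = min(6,6) = 6)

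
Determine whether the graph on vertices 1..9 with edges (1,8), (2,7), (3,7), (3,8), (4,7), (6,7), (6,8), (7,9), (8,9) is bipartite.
Yes. Partition: {1, 2, 3, 4, 5, 6, 9}, {7, 8}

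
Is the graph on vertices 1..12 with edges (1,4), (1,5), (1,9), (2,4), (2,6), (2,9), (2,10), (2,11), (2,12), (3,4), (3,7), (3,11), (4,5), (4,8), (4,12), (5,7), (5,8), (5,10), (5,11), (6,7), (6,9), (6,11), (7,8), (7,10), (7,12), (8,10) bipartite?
No (odd cycle of length 3: 4 -> 1 -> 5 -> 4)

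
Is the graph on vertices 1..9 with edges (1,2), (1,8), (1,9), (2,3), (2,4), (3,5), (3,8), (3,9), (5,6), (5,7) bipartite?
Yes. Partition: {1, 3, 4, 6, 7}, {2, 5, 8, 9}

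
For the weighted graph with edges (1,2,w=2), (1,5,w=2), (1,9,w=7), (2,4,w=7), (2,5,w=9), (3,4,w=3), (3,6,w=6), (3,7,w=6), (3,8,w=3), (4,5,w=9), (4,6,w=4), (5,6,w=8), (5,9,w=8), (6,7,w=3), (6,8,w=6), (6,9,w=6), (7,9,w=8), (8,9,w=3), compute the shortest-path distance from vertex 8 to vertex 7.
9 (path: 8 -> 6 -> 7; weights 6 + 3 = 9)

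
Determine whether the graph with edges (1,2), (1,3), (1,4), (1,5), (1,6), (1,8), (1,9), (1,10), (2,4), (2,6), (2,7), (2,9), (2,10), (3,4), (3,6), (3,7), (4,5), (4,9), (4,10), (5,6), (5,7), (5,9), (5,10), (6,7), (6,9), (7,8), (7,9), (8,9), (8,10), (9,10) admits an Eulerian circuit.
Yes (the graph is connected and all 10 vertices have even degree)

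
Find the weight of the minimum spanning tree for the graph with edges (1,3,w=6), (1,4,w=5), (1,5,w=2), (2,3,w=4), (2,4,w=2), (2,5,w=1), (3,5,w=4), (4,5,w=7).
9 (MST edges: (1,5,w=2), (2,3,w=4), (2,4,w=2), (2,5,w=1); sum of weights 2 + 4 + 2 + 1 = 9)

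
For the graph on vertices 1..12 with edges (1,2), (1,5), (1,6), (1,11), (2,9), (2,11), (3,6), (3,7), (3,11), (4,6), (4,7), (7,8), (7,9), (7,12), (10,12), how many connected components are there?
1 (components: {1, 2, 3, 4, 5, 6, 7, 8, 9, 10, 11, 12})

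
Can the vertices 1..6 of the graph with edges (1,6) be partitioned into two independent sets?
Yes. Partition: {1, 2, 3, 4, 5}, {6}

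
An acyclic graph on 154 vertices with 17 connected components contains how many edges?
137 (Each of the 17 component trees on V_i vertices has V_i - 1 edges; summing gives V - C = 154 - 17 = 137)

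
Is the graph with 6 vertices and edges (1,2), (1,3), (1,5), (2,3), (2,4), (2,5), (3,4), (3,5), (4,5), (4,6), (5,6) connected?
Yes (BFS from 1 visits [1, 2, 3, 5, 4, 6] — all 6 vertices reached)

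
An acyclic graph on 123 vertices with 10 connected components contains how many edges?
113 (Each of the 10 component trees on V_i vertices has V_i - 1 edges; summing gives V - C = 123 - 10 = 113)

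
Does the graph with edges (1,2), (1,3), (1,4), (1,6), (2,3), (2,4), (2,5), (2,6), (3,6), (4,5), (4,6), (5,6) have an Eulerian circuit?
No (4 vertices have odd degree: {2, 3, 5, 6}; Eulerian circuit requires 0)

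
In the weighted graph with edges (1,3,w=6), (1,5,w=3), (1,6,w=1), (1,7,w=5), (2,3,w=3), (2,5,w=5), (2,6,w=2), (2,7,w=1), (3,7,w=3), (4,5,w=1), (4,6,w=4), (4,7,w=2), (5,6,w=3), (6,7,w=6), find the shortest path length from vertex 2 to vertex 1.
3 (path: 2 -> 6 -> 1; weights 2 + 1 = 3)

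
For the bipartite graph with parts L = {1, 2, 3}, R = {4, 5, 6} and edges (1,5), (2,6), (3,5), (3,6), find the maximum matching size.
2 (matching: (1,5), (2,6); upper bound min(|L|,|R|) = min(3,3) = 3)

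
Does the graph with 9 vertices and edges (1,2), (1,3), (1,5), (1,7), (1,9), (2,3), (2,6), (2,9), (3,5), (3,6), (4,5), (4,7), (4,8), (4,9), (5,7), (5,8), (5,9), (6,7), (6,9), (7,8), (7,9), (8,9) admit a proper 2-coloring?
No (odd cycle of length 3: 9 -> 1 -> 7 -> 9)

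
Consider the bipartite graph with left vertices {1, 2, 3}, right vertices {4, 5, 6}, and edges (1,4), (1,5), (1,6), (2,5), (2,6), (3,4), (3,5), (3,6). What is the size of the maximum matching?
3 (matching: (1,6), (2,5), (3,4); upper bound min(|L|,|R|) = min(3,3) = 3)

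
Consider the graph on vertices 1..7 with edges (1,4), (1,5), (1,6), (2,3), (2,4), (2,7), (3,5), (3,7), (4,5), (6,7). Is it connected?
Yes (BFS from 1 visits [1, 4, 5, 6, 2, 3, 7] — all 7 vertices reached)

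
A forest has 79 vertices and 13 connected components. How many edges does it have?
66 (Each of the 13 component trees on V_i vertices has V_i - 1 edges; summing gives V - C = 79 - 13 = 66)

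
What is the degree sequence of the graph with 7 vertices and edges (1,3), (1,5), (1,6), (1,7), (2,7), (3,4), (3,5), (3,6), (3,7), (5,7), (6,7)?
[5, 5, 4, 3, 3, 1, 1] (degrees: deg(1)=4, deg(2)=1, deg(3)=5, deg(4)=1, deg(5)=3, deg(6)=3, deg(7)=5)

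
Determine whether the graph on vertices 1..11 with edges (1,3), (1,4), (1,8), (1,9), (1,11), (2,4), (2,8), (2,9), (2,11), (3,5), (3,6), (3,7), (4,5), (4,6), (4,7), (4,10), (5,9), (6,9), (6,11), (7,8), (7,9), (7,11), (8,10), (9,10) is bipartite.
Yes. Partition: {1, 2, 5, 6, 7, 10}, {3, 4, 8, 9, 11}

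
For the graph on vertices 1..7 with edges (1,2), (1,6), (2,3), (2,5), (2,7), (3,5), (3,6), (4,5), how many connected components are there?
1 (components: {1, 2, 3, 4, 5, 6, 7})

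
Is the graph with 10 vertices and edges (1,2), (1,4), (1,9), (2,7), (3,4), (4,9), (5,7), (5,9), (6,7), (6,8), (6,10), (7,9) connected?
Yes (BFS from 1 visits [1, 2, 4, 9, 7, 3, 5, 6, 8, 10] — all 10 vertices reached)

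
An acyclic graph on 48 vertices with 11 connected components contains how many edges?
37 (Each of the 11 component trees on V_i vertices has V_i - 1 edges; summing gives V - C = 48 - 11 = 37)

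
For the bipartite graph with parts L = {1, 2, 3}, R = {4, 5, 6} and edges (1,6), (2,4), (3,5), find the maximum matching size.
3 (matching: (1,6), (2,4), (3,5); upper bound min(|L|,|R|) = min(3,3) = 3)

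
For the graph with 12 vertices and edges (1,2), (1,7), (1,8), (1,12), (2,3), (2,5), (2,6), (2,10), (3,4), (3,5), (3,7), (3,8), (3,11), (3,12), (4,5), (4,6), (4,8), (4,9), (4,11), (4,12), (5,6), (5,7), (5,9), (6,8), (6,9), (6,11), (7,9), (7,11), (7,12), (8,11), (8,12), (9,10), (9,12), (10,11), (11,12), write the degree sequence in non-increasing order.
[7, 7, 7, 7, 6, 6, 6, 6, 6, 5, 4, 3] (degrees: deg(1)=4, deg(2)=5, deg(3)=7, deg(4)=7, deg(5)=6, deg(6)=6, deg(7)=6, deg(8)=6, deg(9)=6, deg(10)=3, deg(11)=7, deg(12)=7)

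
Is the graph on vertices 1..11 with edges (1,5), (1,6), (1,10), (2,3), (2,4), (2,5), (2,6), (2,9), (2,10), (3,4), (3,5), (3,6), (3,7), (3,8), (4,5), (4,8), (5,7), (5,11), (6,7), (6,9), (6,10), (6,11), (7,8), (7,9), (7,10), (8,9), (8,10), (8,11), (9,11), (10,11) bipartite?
No (odd cycle of length 3: 6 -> 1 -> 10 -> 6)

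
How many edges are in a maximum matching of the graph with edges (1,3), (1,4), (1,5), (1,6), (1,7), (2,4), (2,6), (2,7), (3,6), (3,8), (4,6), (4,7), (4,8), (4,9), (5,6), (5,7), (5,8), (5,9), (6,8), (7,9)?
4 (matching: (1,5), (2,7), (4,9), (6,8); upper bound floor(n/2) = floor(9/2) = 4)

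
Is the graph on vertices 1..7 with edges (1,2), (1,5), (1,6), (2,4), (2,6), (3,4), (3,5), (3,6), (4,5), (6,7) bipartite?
No (odd cycle of length 3: 2 -> 1 -> 6 -> 2)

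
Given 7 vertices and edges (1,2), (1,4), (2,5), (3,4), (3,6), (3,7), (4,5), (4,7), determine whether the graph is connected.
Yes (BFS from 1 visits [1, 2, 4, 5, 3, 7, 6] — all 7 vertices reached)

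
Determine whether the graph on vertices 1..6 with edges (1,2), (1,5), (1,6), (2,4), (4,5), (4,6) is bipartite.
Yes. Partition: {1, 3, 4}, {2, 5, 6}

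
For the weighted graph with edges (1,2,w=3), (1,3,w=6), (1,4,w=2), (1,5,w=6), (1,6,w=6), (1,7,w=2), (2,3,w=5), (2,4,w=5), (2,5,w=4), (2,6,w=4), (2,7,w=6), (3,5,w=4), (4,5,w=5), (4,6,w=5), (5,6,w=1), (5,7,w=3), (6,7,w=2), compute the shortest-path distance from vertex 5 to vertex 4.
5 (path: 5 -> 4; weights 5 = 5)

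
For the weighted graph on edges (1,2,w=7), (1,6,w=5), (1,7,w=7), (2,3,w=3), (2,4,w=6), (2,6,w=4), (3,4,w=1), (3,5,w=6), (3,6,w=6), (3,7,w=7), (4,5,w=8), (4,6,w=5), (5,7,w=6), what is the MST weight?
25 (MST edges: (1,6,w=5), (2,3,w=3), (2,6,w=4), (3,4,w=1), (3,5,w=6), (5,7,w=6); sum of weights 5 + 3 + 4 + 1 + 6 + 6 = 25)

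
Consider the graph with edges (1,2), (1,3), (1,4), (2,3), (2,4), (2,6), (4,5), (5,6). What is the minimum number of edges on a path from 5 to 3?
3 (path: 5 -> 6 -> 2 -> 3, 3 edges)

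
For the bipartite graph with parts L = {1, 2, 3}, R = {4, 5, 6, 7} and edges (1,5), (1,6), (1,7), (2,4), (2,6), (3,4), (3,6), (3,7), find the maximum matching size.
3 (matching: (1,5), (2,6), (3,7); upper bound min(|L|,|R|) = min(3,4) = 3)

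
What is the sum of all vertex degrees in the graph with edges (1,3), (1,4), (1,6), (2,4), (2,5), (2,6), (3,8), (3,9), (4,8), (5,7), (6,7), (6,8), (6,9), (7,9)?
28 (handshake: sum of degrees = 2|E| = 2 x 14 = 28)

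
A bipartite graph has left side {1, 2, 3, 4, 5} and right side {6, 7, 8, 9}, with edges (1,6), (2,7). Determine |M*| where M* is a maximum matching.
2 (matching: (1,6), (2,7); upper bound min(|L|,|R|) = min(5,4) = 4)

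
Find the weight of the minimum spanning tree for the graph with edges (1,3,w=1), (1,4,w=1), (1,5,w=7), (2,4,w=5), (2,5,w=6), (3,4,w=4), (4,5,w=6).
13 (MST edges: (1,3,w=1), (1,4,w=1), (2,4,w=5), (2,5,w=6); sum of weights 1 + 1 + 5 + 6 = 13)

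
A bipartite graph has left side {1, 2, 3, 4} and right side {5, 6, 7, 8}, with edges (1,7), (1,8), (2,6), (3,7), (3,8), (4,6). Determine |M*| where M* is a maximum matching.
3 (matching: (1,8), (2,6), (3,7); upper bound min(|L|,|R|) = min(4,4) = 4)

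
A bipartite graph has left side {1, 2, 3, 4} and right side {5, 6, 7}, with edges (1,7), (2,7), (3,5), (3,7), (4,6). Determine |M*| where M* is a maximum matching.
3 (matching: (1,7), (3,5), (4,6); upper bound min(|L|,|R|) = min(4,3) = 3)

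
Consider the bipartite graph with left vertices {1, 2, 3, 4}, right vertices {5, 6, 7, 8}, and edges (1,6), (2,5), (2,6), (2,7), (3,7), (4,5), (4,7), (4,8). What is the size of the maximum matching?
4 (matching: (1,6), (2,5), (3,7), (4,8); upper bound min(|L|,|R|) = min(4,4) = 4)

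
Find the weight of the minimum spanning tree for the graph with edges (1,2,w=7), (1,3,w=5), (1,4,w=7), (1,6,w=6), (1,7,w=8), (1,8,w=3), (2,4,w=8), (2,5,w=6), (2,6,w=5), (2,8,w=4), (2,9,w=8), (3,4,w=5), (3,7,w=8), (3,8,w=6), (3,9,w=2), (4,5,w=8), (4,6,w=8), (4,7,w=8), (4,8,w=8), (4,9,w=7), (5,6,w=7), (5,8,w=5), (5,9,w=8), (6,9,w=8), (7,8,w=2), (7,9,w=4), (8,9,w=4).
30 (MST edges: (1,8,w=3), (2,6,w=5), (2,8,w=4), (3,4,w=5), (3,9,w=2), (5,8,w=5), (7,8,w=2), (7,9,w=4); sum of weights 3 + 5 + 4 + 5 + 2 + 5 + 2 + 4 = 30)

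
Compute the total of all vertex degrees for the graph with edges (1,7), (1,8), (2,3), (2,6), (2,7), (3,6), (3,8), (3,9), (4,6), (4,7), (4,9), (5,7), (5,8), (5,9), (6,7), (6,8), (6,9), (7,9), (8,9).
38 (handshake: sum of degrees = 2|E| = 2 x 19 = 38)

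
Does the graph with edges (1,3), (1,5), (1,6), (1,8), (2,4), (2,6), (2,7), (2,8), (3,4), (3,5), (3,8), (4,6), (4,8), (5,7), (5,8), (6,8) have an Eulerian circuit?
Yes (the graph is connected and all 8 vertices have even degree)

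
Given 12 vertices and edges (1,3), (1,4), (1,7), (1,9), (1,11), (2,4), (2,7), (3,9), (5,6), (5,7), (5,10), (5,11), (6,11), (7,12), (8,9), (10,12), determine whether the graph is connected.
Yes (BFS from 1 visits [1, 3, 4, 7, 9, 11, 2, 5, 12, 8, 6, 10] — all 12 vertices reached)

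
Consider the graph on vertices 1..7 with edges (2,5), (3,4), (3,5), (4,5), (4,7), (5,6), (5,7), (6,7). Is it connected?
No, it has 2 components: {1}, {2, 3, 4, 5, 6, 7}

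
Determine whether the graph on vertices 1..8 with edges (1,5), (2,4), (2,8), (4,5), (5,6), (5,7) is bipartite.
Yes. Partition: {1, 3, 4, 6, 7, 8}, {2, 5}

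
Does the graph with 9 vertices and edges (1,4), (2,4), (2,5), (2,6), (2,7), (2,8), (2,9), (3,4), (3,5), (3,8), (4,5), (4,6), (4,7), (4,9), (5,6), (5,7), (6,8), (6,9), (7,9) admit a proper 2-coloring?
No (odd cycle of length 3: 9 -> 4 -> 6 -> 9)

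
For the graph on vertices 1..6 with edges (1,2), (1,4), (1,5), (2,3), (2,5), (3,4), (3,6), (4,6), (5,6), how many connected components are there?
1 (components: {1, 2, 3, 4, 5, 6})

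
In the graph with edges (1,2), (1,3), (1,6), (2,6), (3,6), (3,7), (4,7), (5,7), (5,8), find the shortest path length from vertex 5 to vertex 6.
3 (path: 5 -> 7 -> 3 -> 6, 3 edges)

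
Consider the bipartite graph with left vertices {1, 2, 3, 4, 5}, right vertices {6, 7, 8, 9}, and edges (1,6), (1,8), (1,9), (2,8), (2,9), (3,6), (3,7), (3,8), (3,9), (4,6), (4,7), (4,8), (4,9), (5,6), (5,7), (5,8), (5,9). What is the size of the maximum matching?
4 (matching: (1,9), (2,8), (3,7), (4,6); upper bound min(|L|,|R|) = min(5,4) = 4)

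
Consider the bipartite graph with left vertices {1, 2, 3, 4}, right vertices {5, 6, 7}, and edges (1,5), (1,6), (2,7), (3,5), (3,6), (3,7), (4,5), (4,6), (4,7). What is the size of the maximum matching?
3 (matching: (1,6), (2,7), (3,5); upper bound min(|L|,|R|) = min(4,3) = 3)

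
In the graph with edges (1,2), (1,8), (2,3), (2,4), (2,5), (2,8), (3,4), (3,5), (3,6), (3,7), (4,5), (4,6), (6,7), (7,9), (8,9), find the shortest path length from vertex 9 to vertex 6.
2 (path: 9 -> 7 -> 6, 2 edges)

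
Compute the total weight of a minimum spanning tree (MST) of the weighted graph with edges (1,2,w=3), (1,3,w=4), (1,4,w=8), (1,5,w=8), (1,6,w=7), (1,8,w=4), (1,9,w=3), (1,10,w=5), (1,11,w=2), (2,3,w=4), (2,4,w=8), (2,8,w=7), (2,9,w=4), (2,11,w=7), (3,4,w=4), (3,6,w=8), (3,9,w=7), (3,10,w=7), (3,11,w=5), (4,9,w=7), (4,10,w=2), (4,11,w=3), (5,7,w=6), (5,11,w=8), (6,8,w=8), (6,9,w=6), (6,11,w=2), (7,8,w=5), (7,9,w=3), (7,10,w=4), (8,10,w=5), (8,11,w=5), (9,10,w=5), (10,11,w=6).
32 (MST edges: (1,2,w=3), (1,3,w=4), (1,8,w=4), (1,9,w=3), (1,11,w=2), (4,10,w=2), (4,11,w=3), (5,7,w=6), (6,11,w=2), (7,9,w=3); sum of weights 3 + 4 + 4 + 3 + 2 + 2 + 3 + 6 + 2 + 3 = 32)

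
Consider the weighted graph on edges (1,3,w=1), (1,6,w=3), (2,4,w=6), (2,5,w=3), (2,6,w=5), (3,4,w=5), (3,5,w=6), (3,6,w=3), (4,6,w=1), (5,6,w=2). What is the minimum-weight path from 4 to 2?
6 (path: 4 -> 2; weights 6 = 6)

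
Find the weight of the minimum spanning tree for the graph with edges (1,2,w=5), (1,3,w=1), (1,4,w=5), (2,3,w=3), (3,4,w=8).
9 (MST edges: (1,3,w=1), (1,4,w=5), (2,3,w=3); sum of weights 1 + 5 + 3 = 9)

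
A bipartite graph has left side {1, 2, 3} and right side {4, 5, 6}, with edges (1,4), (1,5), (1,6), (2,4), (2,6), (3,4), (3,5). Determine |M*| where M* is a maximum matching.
3 (matching: (1,6), (2,4), (3,5); upper bound min(|L|,|R|) = min(3,3) = 3)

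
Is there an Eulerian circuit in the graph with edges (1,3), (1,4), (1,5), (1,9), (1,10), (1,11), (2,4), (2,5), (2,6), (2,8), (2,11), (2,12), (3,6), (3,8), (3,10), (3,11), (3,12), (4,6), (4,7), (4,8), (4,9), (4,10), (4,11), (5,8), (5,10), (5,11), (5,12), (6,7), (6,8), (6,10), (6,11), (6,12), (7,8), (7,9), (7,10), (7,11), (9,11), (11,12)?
No (2 vertices have odd degree: {11, 12}; Eulerian circuit requires 0)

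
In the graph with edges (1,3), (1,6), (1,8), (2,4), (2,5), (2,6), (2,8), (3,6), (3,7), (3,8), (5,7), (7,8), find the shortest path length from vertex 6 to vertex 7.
2 (path: 6 -> 3 -> 7, 2 edges)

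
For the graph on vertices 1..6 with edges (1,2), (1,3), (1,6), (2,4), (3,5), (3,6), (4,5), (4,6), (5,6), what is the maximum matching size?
3 (matching: (1,2), (3,5), (4,6); upper bound floor(n/2) = floor(6/2) = 3)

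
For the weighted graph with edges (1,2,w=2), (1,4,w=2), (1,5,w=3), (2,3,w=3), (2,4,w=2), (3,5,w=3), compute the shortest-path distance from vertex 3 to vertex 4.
5 (path: 3 -> 2 -> 4; weights 3 + 2 = 5)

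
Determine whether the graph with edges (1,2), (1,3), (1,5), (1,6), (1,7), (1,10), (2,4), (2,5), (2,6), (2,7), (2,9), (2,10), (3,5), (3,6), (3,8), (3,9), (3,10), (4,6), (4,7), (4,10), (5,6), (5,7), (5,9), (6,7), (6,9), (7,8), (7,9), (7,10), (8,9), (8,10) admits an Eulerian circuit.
No (2 vertices have odd degree: {2, 6}; Eulerian circuit requires 0)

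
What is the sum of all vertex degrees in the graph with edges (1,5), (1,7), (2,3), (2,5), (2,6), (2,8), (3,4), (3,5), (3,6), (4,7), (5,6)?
22 (handshake: sum of degrees = 2|E| = 2 x 11 = 22)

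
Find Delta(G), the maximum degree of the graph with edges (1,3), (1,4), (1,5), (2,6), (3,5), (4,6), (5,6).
3 (attained at vertices 1, 5, 6)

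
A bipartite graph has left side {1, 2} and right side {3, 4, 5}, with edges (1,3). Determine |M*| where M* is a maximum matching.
1 (matching: (1,3); upper bound min(|L|,|R|) = min(2,3) = 2)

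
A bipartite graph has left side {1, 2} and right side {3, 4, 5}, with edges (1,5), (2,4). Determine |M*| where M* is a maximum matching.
2 (matching: (1,5), (2,4); upper bound min(|L|,|R|) = min(2,3) = 2)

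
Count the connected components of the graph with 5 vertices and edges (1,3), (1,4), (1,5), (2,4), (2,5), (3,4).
1 (components: {1, 2, 3, 4, 5})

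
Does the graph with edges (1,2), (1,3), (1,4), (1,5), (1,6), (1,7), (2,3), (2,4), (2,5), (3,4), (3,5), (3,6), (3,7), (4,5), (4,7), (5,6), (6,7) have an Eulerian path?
Yes (the graph is connected and exactly 2 vertices have odd degree: {4, 5}; any Eulerian path must start and end at those)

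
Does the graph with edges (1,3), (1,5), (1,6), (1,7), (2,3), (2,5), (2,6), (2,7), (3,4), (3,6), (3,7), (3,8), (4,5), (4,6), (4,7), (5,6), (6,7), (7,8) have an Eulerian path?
Yes — and in fact it has an Eulerian circuit (the graph is connected and all 8 vertices have even degree)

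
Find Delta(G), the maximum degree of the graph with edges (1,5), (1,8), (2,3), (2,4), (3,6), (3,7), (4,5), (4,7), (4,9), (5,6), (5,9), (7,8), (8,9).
4 (attained at vertices 4, 5)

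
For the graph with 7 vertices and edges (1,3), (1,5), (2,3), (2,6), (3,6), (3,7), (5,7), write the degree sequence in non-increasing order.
[4, 2, 2, 2, 2, 2, 0] (degrees: deg(1)=2, deg(2)=2, deg(3)=4, deg(4)=0, deg(5)=2, deg(6)=2, deg(7)=2)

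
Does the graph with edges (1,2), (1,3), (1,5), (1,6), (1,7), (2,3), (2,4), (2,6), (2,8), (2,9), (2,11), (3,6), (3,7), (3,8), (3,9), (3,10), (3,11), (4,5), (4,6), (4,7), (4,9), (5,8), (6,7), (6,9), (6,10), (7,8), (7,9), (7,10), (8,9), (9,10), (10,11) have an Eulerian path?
No (10 vertices have odd degree: {1, 2, 4, 5, 6, 7, 8, 9, 10, 11}; Eulerian path requires 0 or 2)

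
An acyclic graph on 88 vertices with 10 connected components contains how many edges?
78 (Each of the 10 component trees on V_i vertices has V_i - 1 edges; summing gives V - C = 88 - 10 = 78)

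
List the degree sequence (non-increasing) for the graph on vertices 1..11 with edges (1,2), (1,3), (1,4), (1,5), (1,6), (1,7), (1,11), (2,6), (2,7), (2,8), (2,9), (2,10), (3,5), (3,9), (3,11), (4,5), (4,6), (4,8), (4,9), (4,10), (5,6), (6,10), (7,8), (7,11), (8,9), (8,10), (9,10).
[7, 6, 6, 5, 5, 5, 5, 4, 4, 4, 3] (degrees: deg(1)=7, deg(2)=6, deg(3)=4, deg(4)=6, deg(5)=4, deg(6)=5, deg(7)=4, deg(8)=5, deg(9)=5, deg(10)=5, deg(11)=3)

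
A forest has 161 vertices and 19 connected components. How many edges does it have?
142 (Each of the 19 component trees on V_i vertices has V_i - 1 edges; summing gives V - C = 161 - 19 = 142)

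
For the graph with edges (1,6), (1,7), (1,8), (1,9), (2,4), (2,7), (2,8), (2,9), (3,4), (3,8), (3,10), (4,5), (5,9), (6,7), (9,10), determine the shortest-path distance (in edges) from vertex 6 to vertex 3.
3 (path: 6 -> 1 -> 8 -> 3, 3 edges)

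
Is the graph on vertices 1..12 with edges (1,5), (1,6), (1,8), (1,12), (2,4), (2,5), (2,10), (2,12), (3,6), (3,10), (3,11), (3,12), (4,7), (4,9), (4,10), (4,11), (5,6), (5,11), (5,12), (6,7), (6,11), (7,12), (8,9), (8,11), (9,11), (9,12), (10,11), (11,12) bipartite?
No (odd cycle of length 3: 12 -> 1 -> 5 -> 12)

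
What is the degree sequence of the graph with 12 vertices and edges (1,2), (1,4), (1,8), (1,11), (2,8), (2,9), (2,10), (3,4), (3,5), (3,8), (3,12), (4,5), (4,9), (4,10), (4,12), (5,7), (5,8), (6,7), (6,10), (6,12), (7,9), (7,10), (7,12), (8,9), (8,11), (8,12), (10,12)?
[7, 6, 6, 5, 5, 4, 4, 4, 4, 4, 3, 2] (degrees: deg(1)=4, deg(2)=4, deg(3)=4, deg(4)=6, deg(5)=4, deg(6)=3, deg(7)=5, deg(8)=7, deg(9)=4, deg(10)=5, deg(11)=2, deg(12)=6)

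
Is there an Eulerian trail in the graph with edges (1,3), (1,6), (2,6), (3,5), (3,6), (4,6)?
No (4 vertices have odd degree: {2, 3, 4, 5}; Eulerian path requires 0 or 2)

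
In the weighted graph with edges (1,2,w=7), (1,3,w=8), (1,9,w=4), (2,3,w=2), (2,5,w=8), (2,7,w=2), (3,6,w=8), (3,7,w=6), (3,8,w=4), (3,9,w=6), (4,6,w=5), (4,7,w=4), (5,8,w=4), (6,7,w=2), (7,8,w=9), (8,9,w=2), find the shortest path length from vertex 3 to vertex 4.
8 (path: 3 -> 2 -> 7 -> 4; weights 2 + 2 + 4 = 8)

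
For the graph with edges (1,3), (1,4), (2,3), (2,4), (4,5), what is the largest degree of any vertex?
3 (attained at vertex 4)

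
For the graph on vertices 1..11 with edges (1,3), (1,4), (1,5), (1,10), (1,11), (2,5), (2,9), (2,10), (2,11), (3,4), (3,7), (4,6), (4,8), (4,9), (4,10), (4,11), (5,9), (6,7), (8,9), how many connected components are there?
1 (components: {1, 2, 3, 4, 5, 6, 7, 8, 9, 10, 11})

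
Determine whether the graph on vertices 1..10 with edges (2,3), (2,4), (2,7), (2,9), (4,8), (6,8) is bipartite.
Yes. Partition: {1, 2, 5, 8, 10}, {3, 4, 6, 7, 9}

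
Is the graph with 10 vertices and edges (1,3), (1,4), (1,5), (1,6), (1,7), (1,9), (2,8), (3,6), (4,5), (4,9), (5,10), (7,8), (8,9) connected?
Yes (BFS from 1 visits [1, 3, 4, 5, 6, 7, 9, 10, 8, 2] — all 10 vertices reached)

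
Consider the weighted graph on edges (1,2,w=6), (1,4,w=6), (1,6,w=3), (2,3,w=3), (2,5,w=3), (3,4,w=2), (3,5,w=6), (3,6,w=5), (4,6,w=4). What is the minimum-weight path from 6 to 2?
8 (path: 6 -> 3 -> 2; weights 5 + 3 = 8)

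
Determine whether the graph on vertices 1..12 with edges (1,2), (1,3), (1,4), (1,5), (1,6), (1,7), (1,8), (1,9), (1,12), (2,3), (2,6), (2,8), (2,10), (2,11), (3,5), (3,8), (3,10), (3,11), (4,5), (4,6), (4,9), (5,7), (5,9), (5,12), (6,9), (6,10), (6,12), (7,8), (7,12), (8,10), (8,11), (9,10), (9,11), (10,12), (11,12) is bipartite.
No (odd cycle of length 3: 2 -> 1 -> 3 -> 2)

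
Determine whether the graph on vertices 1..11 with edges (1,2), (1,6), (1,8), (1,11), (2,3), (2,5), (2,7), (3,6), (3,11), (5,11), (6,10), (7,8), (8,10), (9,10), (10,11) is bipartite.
Yes. Partition: {1, 3, 4, 5, 7, 10}, {2, 6, 8, 9, 11}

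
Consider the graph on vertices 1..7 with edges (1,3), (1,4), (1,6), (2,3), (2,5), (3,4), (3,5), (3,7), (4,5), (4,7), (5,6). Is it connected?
Yes (BFS from 1 visits [1, 3, 4, 6, 2, 5, 7] — all 7 vertices reached)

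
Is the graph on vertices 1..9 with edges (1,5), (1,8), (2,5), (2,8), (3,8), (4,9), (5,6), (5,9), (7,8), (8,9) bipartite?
Yes. Partition: {1, 2, 3, 6, 7, 9}, {4, 5, 8}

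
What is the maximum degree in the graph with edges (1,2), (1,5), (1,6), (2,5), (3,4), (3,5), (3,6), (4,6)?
3 (attained at vertices 1, 3, 5, 6)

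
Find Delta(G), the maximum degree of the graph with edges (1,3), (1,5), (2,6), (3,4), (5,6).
2 (attained at vertices 1, 3, 5, 6)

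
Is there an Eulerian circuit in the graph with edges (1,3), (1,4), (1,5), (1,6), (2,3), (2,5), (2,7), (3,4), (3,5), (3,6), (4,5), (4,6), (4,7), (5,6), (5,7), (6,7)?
No (4 vertices have odd degree: {2, 3, 4, 6}; Eulerian circuit requires 0)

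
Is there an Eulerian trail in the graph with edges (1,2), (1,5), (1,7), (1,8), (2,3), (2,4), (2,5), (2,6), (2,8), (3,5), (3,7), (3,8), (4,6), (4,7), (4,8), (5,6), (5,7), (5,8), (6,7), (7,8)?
Yes — and in fact it has an Eulerian circuit (the graph is connected and all 8 vertices have even degree)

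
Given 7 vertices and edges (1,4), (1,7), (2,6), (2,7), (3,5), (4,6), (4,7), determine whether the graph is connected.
No, it has 2 components: {1, 2, 4, 6, 7}, {3, 5}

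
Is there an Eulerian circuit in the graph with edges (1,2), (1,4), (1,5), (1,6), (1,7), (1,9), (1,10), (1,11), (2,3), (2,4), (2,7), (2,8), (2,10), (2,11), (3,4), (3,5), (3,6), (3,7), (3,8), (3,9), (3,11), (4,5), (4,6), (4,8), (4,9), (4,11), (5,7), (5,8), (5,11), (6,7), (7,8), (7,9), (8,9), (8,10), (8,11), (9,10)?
No (2 vertices have odd degree: {2, 7}; Eulerian circuit requires 0)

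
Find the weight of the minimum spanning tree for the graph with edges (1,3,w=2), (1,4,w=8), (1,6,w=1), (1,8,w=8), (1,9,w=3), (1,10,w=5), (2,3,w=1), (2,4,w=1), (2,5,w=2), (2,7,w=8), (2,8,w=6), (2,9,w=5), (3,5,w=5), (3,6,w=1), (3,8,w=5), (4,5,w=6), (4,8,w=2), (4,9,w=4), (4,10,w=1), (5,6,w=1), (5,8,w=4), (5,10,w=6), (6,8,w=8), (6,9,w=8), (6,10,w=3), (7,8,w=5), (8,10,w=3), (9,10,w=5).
16 (MST edges: (1,6,w=1), (1,9,w=3), (2,3,w=1), (2,4,w=1), (3,6,w=1), (4,8,w=2), (4,10,w=1), (5,6,w=1), (7,8,w=5); sum of weights 1 + 3 + 1 + 1 + 1 + 2 + 1 + 1 + 5 = 16)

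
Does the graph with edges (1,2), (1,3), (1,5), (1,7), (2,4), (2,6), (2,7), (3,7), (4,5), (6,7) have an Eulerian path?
Yes — and in fact it has an Eulerian circuit (the graph is connected and all 7 vertices have even degree)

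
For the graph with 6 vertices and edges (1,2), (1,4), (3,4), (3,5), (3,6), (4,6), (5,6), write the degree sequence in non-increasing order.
[3, 3, 3, 2, 2, 1] (degrees: deg(1)=2, deg(2)=1, deg(3)=3, deg(4)=3, deg(5)=2, deg(6)=3)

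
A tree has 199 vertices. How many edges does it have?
198 (A tree on V vertices has V - 1 edges, so 199 - 1 = 198)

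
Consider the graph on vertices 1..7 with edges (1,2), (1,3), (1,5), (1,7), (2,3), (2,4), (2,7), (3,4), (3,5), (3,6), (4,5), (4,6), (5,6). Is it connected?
Yes (BFS from 1 visits [1, 2, 3, 5, 7, 4, 6] — all 7 vertices reached)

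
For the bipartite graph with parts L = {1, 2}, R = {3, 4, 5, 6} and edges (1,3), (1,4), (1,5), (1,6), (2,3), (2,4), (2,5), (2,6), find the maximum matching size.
2 (matching: (1,6), (2,5); upper bound min(|L|,|R|) = min(2,4) = 2)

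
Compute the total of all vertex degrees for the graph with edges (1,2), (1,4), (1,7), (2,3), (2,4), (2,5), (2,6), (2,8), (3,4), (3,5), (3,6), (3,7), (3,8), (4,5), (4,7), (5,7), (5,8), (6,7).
36 (handshake: sum of degrees = 2|E| = 2 x 18 = 36)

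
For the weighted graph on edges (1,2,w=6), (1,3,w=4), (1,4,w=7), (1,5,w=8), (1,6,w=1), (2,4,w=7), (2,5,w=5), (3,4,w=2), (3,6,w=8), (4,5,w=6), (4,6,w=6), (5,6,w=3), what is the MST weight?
15 (MST edges: (1,3,w=4), (1,6,w=1), (2,5,w=5), (3,4,w=2), (5,6,w=3); sum of weights 4 + 1 + 5 + 2 + 3 = 15)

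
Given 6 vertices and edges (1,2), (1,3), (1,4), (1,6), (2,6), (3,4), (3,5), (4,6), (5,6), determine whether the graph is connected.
Yes (BFS from 1 visits [1, 2, 3, 4, 6, 5] — all 6 vertices reached)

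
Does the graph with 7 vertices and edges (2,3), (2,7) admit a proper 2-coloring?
Yes. Partition: {1, 2, 4, 5, 6}, {3, 7}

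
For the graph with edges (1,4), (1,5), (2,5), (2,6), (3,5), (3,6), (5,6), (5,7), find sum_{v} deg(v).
16 (handshake: sum of degrees = 2|E| = 2 x 8 = 16)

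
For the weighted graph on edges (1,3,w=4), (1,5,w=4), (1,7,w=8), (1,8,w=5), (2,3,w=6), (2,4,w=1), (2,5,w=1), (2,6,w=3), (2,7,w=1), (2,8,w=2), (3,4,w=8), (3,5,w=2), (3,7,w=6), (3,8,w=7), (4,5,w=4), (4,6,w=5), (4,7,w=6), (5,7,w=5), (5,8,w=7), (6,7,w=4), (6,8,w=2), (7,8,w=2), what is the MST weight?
13 (MST edges: (1,5,w=4), (2,4,w=1), (2,5,w=1), (2,7,w=1), (2,8,w=2), (3,5,w=2), (6,8,w=2); sum of weights 4 + 1 + 1 + 1 + 2 + 2 + 2 = 13)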